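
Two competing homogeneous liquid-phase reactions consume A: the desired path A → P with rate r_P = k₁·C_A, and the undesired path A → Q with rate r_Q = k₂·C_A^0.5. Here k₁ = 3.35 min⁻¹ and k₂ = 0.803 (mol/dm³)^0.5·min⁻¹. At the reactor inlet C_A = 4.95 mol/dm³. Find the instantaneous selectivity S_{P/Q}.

S_{P/Q} = r_P/r_Q = (k₁·C_A)/(k₂·C_A^0.5) = (k₁/k₂)·C_A^0.5.
= (3.35×4.950) / (0.803×4.950^0.5) = 16.58/1.787 = 9.28.
Since the desired path is higher order in A, keeping C_A high (PFR or concentrated feed) favours P.

9.28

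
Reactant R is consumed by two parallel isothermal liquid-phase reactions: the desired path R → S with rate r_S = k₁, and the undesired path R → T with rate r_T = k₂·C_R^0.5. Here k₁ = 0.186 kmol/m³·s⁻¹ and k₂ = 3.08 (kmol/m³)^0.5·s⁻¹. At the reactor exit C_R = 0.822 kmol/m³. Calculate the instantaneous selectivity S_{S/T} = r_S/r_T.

0.0666

S_{S/T} = r_S/r_T = (k₁)/(k₂·C_R^0.5) = (k₁/k₂)·C_R^-0.5.
= (0.186) / (3.08×0.8220^0.5) = 0.1860/2.792 = 0.0666.
The undesired path is higher order in R, so low C_R (CSTR or dilute feed) favours S.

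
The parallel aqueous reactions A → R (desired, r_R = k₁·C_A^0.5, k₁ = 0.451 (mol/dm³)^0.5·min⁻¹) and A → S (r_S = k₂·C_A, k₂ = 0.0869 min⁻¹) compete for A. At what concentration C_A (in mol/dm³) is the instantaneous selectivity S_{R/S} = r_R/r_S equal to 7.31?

S_{R/S} = (k₁/k₂)·C_A^-0.5 ⇒ C_A = (S·k₂/k₁)^(-2).
= (7.31×0.0869/0.451)^(-2) = (1.409)^(-2) = 0.504 mol/dm³.

0.504 mol/dm³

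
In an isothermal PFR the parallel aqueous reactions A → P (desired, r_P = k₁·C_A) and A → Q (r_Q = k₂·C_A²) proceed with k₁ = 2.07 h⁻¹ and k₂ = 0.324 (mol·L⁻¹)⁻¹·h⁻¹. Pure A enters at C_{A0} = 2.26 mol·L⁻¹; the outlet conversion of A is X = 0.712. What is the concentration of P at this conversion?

1.32 mol·L⁻¹

C_A = C_{A0}(1−X) = 0.6509 mol·L⁻¹.
Along a PFR/batch, dC_P/dC_A = −r_P/(r_P+r_Q) = −k₁/(k₁+k₂·C_A).
Integrating from C_{A0} to C_A: C_P = (2.07/0.324)·ln[(2.07+0.324·2.26)/(2.07+0.324·0.651)] = 6.389·ln(2.802/2.281) = 1.315 mol·L⁻¹.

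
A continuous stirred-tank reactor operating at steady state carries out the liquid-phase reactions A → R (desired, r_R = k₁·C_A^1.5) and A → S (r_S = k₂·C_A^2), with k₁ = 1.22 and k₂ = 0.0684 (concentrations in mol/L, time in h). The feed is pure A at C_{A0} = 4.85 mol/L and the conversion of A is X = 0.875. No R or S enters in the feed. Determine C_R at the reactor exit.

Exit C_A = C_{A0}(1−X) = 4.85×0.125 = 0.6062 mol/L.
A CSTR operates uniformly at the exit composition, giving r_R = 0.5759 and r_S = 0.02514 (each k·C_A^n at C_A = 0.6062).
Fraction of consumed A going to R: r_R/(r_R+r_S) = 0.9582.
C_R = 0.9582·C_{A0}·X = 0.9582×4.85×0.875 = 4.07 mol/L.

4.07 mol/L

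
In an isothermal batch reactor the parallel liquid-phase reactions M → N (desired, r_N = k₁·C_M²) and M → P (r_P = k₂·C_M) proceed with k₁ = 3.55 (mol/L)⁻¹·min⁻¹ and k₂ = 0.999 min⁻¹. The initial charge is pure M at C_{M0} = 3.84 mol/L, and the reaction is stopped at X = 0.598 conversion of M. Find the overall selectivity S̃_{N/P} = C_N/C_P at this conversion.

C_M = C_{M0}(1−X) = 1.544 mol/L.
Along a PFR/batch, dC_P/dC_M = −r_P/(r_N+r_P) = −k₂/(k₂+k₁·C_M).
Integrating from C_{M0} to C_M: C_P = (0.999/3.55)·ln[(0.999+3.55·3.84)/(0.999+3.55·1.54)] = 0.2814·ln(14.63/6.479) = 0.2292 mol/L.
Then C_N = (C_{M0}−C_M) − C_P = 2.296 − 0.2292 = 2.067 mol/L.
S̃_{N/P} = C_N/C_P = 2.067/0.2292 = 9.02.

9.02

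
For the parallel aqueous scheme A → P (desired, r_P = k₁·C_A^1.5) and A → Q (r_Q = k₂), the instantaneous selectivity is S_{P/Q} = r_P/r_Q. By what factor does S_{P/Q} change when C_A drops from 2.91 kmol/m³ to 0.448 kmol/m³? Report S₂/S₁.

0.0604

S_{P/Q} = (k₁/k₂)·C_A^1.5, so S₂/S₁ = (C_{A,2}/C_{A,1})^1.5.
= (0.448/2.91)^1.5 = (0.1540)^1.5 = 0.0604.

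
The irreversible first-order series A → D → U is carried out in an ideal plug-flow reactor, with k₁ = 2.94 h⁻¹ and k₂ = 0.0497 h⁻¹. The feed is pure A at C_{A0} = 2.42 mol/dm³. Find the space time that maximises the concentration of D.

Setting dC_D/dτ = 0 gives τ_opt = ln(k₂/k₁)/(k₂−k₁).
= ln(0.0497/2.94)/(0.0497−2.94) = ln(0.01690)/-2.890 = -4.080/-2.890 = 1.41 h.

1.41 h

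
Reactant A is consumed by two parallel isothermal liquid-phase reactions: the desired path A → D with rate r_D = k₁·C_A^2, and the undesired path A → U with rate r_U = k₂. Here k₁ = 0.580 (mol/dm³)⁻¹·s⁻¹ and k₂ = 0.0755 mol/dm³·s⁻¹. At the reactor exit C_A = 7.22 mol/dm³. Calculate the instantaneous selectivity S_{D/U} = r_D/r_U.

S_{D/U} = r_D/r_U = (k₁·C_A^2)/(k₂) = (k₁/k₂)·C_A^2.
= (0.580×7.220^2) / (0.0755) = 30.23/0.07550 = 400.
Since the desired path is higher order in A, keeping C_A high (PFR or concentrated feed) favours D.

400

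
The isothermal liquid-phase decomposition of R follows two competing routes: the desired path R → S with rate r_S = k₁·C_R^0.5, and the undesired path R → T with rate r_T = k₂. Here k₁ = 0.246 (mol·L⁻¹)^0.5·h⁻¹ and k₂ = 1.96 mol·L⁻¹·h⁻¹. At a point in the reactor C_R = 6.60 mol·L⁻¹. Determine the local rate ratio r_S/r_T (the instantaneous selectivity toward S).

S_{S/T} = r_S/r_T = (k₁·C_R^0.5)/(k₂) = (k₁/k₂)·C_R^0.5.
= (0.246×6.600^0.5) / (1.96) = 0.6320/1.960 = 0.322.
Since the desired path is higher order in R, keeping C_R high (PFR or concentrated feed) favours S.

0.322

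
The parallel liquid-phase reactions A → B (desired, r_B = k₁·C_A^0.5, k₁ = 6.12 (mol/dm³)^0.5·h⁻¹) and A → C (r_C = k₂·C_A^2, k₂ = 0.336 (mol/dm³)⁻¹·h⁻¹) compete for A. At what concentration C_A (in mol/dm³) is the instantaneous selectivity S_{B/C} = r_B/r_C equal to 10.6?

1.43 mol/dm³

S_{B/C} = (k₁/k₂)·C_A^-1.5 ⇒ C_A = (S·k₂/k₁)^(1/(-1.5)).
= (10.6×0.336/6.12)^(-0.6667) = (0.5820)^(-0.6667) = 1.43 mol/dm³.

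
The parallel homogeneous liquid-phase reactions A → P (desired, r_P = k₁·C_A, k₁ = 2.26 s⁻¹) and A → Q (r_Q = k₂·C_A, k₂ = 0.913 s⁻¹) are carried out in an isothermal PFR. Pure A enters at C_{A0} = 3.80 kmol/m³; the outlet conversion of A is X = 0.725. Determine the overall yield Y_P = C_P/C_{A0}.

0.516

C_A = C_{A0}(1−X) = 1.045 kmol/m³.
Both paths are first order in A, so the instantaneous fraction to P is constant: dC_P/d(−C_A) = k₁/(k₁+k₂) = 0.7123.
C_P = 0.7123·(C_{A0}−C_A) = 0.7123×2.755 = 1.96 kmol/m³.
Y_P = C_P/C_{A0} = 1.962/3.80 = 0.516.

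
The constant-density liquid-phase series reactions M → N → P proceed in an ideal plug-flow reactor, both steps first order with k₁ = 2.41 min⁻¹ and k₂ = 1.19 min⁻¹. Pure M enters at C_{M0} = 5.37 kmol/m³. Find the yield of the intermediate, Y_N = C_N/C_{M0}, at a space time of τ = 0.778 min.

Solving the coupled first-order balances gives C_N(τ) = [k₁/(k₂−k₁)]·C_{M0}·(e^(−k₁τ) − e^(−k₂τ)).
e^(−k₁τ) = e^(−2.41×0.778) = e^(−1.875) = 0.1534; e^(−k₂τ) = e^(−0.9258) = 0.3962.
C_N = 2.41×5.37/(1.19−2.41) × (0.1534−0.3962) = (-10.61)×(-0.2428) = 2.576 kmol/m³.
Y_N = C_N/C_{M0} = 2.576/5.37 = 0.480.

0.480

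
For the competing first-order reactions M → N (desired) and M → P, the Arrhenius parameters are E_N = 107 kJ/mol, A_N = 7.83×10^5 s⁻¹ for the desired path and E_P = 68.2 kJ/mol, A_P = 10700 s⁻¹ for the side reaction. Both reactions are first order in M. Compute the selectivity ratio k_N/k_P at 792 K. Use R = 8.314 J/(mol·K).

0.202

Since both paths have the same order in M, the concentration cancels and S_{N/P} = k_N/k_P = (A_N/A_P)·exp[(E_P−E_N)/(RT)].
(E_P−E_N)/(RT) = (68.2−107)×10³/(8.314×792) = -38800/6585 = -5.892.
k_N/k_P = (7.83×10^5/10700)·exp(-5.892) = 73.18 × 0.002760 = 0.202.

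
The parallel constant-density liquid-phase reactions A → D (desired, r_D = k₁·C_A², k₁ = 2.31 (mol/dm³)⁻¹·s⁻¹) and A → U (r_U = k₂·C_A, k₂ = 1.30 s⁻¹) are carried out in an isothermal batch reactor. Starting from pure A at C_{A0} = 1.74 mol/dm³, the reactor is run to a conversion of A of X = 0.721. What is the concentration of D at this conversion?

C_A = C_{A0}(1−X) = 0.4855 mol/dm³.
Along a PFR/batch, dC_U/dC_A = −r_U/(r_D+r_U) = −k₂/(k₂+k₁·C_A).
Integrating from C_{A0} to C_A: C_U = (1.30/2.31)·ln[(1.30+2.31·1.74)/(1.30+2.31·0.485)] = 0.5628·ln(5.319/2.421) = 0.4429 mol/dm³.
Then C_D = (C_{A0}−C_A) − C_U = 1.255 − 0.4429 = 0.8116 mol/dm³.

0.812 mol/dm³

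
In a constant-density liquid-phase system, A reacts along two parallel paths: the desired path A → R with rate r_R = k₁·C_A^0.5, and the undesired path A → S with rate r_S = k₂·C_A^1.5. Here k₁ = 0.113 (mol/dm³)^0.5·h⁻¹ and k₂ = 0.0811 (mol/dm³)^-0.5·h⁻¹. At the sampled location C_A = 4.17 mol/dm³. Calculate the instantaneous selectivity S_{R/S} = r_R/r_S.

0.334

S_{R/S} = r_R/r_S = (k₁·C_A^0.5)/(k₂·C_A^1.5) = (k₁/k₂)·C_A⁻¹.
= (0.113×4.170^0.5) / (0.0811×4.170^1.5) = 0.2308/0.6906 = 0.334.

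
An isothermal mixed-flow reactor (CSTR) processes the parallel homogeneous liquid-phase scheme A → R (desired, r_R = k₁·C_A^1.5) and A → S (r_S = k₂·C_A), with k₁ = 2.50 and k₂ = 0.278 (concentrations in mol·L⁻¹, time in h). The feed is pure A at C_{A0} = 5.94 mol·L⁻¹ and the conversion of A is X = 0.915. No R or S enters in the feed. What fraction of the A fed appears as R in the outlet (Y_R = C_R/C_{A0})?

0.791

Exit C_A = C_{A0}(1−X) = 5.94×0.0850 = 0.5049 mol·L⁻¹.
A CSTR operates uniformly at the exit composition, giving r_R = 0.8969 and r_S = 0.1404 (each k·C_A^n at C_A = 0.5049).
Fraction of consumed A going to R: r_R/(r_R+r_S) = 0.8647.
C_R = 0.8647·C_{A0}·X = 0.8647×5.94×0.915 = 4.70 mol·L⁻¹; Y_R = C_R/C_{A0} = 0.791.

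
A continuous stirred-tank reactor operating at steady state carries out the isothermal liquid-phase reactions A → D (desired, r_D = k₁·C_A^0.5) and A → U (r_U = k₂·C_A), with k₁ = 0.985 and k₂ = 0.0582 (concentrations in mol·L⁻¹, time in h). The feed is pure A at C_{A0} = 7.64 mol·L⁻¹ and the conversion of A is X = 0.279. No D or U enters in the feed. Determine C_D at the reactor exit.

Exit C_A = C_{A0}(1−X) = 7.64×0.721 = 5.508 mol·L⁻¹.
Rates in a CSTR are evaluated at the outlet concentration: r_D = 0.985×5.508^0.5 = 2.312, r_U = 0.0582×5.508 = 0.3206.
Fraction of consumed A going to D: r_D/(r_D+r_U) = 0.8782.
C_D = 0.8782·C_{A0}·X = 0.8782×7.64×0.279 = 1.87 mol·L⁻¹.

1.87 mol·L⁻¹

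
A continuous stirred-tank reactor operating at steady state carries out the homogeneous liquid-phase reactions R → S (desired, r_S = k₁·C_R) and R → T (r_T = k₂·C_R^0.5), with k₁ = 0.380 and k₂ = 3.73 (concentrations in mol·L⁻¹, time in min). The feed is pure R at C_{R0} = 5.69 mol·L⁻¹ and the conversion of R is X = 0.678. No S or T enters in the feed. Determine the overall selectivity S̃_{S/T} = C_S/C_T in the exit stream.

Exit C_R = C_{R0}(1−X) = 5.69×0.322 = 1.832 mol·L⁻¹.
A CSTR operates uniformly at the exit composition, giving r_S = 0.6962 and r_T = 5.049 (each k·C_R^n at C_R = 1.832).
Overall selectivity = C_S/C_T = r_Sτ/(r_Tτ) = r_S/r_T = 0.138.

0.138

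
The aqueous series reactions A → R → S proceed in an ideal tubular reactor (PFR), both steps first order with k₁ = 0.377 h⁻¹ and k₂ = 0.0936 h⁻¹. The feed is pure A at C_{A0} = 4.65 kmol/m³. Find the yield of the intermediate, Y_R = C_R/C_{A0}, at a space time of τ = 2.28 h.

0.511

The intermediate concentration in a first-order A→B→C sequence is C_R = k₁C_{A0}(e^(−k₁τ) − e^(−k₂τ))/(k₂−k₁).
e^(−k₁τ) = e^(−0.377×2.28) = e^(−0.8596) = 0.4233; e^(−k₂τ) = e^(−0.2134) = 0.8078.
C_R = 0.377×4.65/(0.0936−0.377) × (0.4233−0.8078) = (-6.186)×(-0.3845) = 2.378 kmol/m³.
Y_R = C_R/C_{A0} = 2.378/4.65 = 0.511.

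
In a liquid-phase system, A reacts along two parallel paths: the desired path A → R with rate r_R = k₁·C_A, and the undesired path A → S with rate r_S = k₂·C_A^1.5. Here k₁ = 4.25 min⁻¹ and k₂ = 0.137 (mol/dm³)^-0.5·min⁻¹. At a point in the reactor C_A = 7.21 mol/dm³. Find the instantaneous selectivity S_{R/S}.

11.6

S_{R/S} = r_R/r_S = (k₁·C_A)/(k₂·C_A^1.5) = (k₁/k₂)·C_A^-0.5.
= (4.25×7.210) / (0.137×7.210^1.5) = 30.64/2.652 = 11.6.
The undesired path is higher order in A, so low C_A (CSTR or dilute feed) favours R.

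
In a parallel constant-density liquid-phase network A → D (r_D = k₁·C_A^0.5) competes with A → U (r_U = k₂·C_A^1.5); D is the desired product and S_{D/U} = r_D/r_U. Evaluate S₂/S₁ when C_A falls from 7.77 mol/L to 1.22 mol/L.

6.37

S_{D/U} = (k₁/k₂)·C_A⁻¹, so S₂/S₁ = (C_{A,2}/C_{A,1})⁻¹.
= 7.77/1.22 = 6.37.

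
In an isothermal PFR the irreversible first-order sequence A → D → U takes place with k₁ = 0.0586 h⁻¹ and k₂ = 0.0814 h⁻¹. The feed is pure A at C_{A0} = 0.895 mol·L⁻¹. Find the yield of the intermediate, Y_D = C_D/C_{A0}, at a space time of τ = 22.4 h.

For first-order series with pure A initially, C_D(τ) = k₁C_{A0}/(k₂−k₁)·(e^(−k₁τ) − e^(−k₂τ)).
e^(−k₁τ) = e^(−0.0586×22.4) = e^(−1.313) = 0.2691; e^(−k₂τ) = e^(−1.823) = 0.1615.
C_D = 0.0586×0.895/(0.0814−0.0586) × (0.2691−0.1615) = 2.300×0.1076 = 0.2476 mol·L⁻¹.
Y_D = C_D/C_{A0} = 0.2476/0.895 = 0.277.

0.277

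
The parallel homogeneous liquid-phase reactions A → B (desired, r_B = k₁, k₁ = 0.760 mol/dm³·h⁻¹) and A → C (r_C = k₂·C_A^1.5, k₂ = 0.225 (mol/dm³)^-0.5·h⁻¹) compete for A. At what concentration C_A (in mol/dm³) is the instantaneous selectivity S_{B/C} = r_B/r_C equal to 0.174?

S_{B/C} = (k₁/k₂)·C_A^-1.5 ⇒ C_A = (S·k₂/k₁)^(1/(-1.5)).
= (0.174×0.225/0.760)^(-0.6667) = (0.05151)^(-0.6667) = 7.22 mol/dm³.

7.22 mol/dm³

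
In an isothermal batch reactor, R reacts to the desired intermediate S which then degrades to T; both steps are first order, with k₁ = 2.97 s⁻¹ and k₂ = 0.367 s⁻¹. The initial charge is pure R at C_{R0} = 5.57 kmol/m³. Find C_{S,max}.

4.15 kmol/m³

Evaluating C_S at t_opt = ln(k₂/k₁)/(k₂−k₁) gives C_{S,max}/C_{R0} = (k₁/k₂)^[k₂/(k₂−k₁)].
= (2.97/0.367)^(0.367/(0.367−2.97)) = (8.093)^(-0.1410) = 0.7447.
C_{S,max} = 0.7447×5.57 = 4.15 kmol/m³.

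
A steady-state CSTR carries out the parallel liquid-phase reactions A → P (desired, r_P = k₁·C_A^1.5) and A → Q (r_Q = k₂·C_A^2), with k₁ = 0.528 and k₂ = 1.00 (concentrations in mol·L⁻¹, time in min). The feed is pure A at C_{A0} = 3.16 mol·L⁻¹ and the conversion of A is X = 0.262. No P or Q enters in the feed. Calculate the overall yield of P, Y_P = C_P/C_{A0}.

Exit C_A = C_{A0}(1−X) = 3.16×0.738 = 2.332 mol·L⁻¹.
In a CSTR the entire volume is at exit conditions, so r_P = 0.528×2.332^1.5 = 1.880 and r_Q = 1.00×2.332^2 = 5.439.
Fraction of consumed A going to P: r_P/(r_P+r_Q) = 0.2569.
C_P = 0.2569·C_{A0}·X = 0.2569×3.16×0.262 = 0.213 mol·L⁻¹; Y_P = C_P/C_{A0} = 0.0673.

0.0673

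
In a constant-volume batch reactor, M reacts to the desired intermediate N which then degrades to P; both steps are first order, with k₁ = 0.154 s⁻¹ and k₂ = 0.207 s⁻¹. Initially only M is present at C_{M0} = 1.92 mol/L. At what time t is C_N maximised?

Setting dC_N/dt = 0 gives t_opt = ln(k₂/k₁)/(k₂−k₁).
= ln(0.207/0.154)/(0.207−0.154) = ln(1.344)/0.05300 = 0.2958/0.05300 = 5.58 s.

5.58 s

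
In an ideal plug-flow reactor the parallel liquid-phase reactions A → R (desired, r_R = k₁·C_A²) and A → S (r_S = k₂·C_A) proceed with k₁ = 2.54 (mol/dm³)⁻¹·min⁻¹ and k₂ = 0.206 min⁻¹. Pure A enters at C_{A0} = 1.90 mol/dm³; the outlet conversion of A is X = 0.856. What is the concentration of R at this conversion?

C_A = C_{A0}(1−X) = 0.2736 mol/dm³.
Along a PFR/batch, dC_S/dC_A = −r_S/(r_R+r_S) = −k₂/(k₂+k₁·C_A).
Integrating from C_{A0} to C_A: C_S = (0.206/2.54)·ln[(0.206+2.54·1.90)/(0.206+2.54·0.274)] = 0.08110·ln(5.032/0.9009) = 0.1395 mol/dm³.
Then C_R = (C_{A0}−C_A) − C_S = 1.626 − 0.1395 = 1.487 mol/dm³.

1.49 mol/dm³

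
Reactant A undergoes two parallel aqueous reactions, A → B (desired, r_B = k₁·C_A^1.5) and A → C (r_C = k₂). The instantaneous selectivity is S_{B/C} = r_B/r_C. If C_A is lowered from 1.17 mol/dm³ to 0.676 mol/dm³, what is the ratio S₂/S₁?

S_{B/C} = (k₁/k₂)·C_A^1.5, so S₂/S₁ = (C_{A,2}/C_{A,1})^1.5.
= (0.676/1.17)^1.5 = (0.5778)^1.5 = 0.439.

0.439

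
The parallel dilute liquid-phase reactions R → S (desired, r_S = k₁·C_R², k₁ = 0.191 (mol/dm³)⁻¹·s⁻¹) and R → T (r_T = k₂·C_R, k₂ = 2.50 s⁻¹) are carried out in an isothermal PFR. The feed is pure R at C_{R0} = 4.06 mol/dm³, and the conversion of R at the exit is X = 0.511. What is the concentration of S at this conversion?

C_R = C_{R0}(1−X) = 1.985 mol/dm³.
Along a PFR/batch, dC_T/dC_R = −r_T/(r_S+r_T) = −k₂/(k₂+k₁·C_R).
Integrating from C_{R0} to C_R: C_T = (2.50/0.191)·ln[(2.50+0.191·4.06)/(2.50+0.191·1.99)] = 13.09·ln(3.275/2.879) = 1.688 mol/dm³.
Then C_S = (C_{R0}−C_R) − C_T = 2.075 − 1.688 = 0.3869 mol/dm³.

0.387 mol/dm³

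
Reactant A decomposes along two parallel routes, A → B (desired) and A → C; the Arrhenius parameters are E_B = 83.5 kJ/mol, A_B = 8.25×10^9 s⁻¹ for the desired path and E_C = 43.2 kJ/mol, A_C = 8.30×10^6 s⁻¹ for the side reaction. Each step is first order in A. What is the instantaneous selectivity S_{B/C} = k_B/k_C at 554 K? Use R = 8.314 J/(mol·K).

Since both paths have the same order in A, the concentration cancels and S_{B/C} = k_B/k_C = (A_B/A_C)·exp[(E_C−E_B)/(RT)].
(E_C−E_B)/(RT) = (43.2−83.5)×10³/(8.314×554) = -40300/4606 = -8.750.
k_B/k_C = (8.25×10^9/8.30×10^6)·exp(-8.750) = 994.0 × 1.585×10^-4 = 0.158.

0.158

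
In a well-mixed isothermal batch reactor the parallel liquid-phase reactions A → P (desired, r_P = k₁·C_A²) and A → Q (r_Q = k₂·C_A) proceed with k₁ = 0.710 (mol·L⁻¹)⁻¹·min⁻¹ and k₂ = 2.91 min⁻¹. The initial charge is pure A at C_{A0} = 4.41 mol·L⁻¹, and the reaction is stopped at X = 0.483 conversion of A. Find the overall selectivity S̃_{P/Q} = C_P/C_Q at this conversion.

C_A = C_{A0}(1−X) = 2.280 mol·L⁻¹.
Along a PFR/batch, dC_Q/dC_A = −r_Q/(r_P+r_Q) = −k₂/(k₂+k₁·C_A).
Integrating from C_{A0} to C_A: C_Q = (2.91/0.710)·ln[(2.91+0.710·4.41)/(2.91+0.710·2.28)] = 4.099·ln(6.041/4.529) = 1.181 mol·L⁻¹.
Then C_P = (C_{A0}−C_A) − C_Q = 2.130 − 1.181 = 0.9491 mol·L⁻¹.
S̃_{P/Q} = C_P/C_Q = 0.9491/1.181 = 0.804.

0.804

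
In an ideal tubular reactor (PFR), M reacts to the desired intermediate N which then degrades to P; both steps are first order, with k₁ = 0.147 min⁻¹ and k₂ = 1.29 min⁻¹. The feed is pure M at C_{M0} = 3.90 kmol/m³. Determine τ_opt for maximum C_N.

Setting dC_N/dτ = 0 gives τ_opt = ln(k₂/k₁)/(k₂−k₁).
= ln(1.29/0.147)/(1.29−0.147) = ln(8.776)/1.143 = 2.172/1.143 = 1.90 min.

1.90 min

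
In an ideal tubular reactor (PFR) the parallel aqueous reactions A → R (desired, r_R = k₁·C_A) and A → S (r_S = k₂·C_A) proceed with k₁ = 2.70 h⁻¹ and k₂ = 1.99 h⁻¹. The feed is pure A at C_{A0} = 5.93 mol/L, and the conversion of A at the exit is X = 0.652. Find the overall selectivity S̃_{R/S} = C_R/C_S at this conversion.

C_A = C_{A0}(1−X) = 2.064 mol/L.
Both paths are first order in A, so the instantaneous fraction to R is constant: dC_R/d(−C_A) = k₁/(k₁+k₂) = 0.5757.
C_R = 0.5757·(C_{A0}−C_A) = 0.5757×3.866 = 2.23 mol/L.
C_S = (C_{A0}−C_A)−C_R = 1.641 mol/L; S̃_{R/S} = 2.226/1.641 = 1.36.

1.36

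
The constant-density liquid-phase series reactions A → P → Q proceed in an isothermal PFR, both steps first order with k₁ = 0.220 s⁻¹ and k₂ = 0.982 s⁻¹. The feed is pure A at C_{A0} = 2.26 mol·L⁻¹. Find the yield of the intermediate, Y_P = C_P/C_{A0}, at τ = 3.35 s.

0.127

The intermediate concentration in a first-order A→B→C sequence is C_P = k₁C_{A0}(e^(−k₁τ) − e^(−k₂τ))/(k₂−k₁).
e^(−k₁τ) = e^(−0.220×3.35) = e^(−0.7370) = 0.4785; e^(−k₂τ) = e^(−3.290) = 0.03727.
C_P = 0.220×2.26/(0.982−0.220) × (0.4785−0.03727) = 0.6525×0.4413 = 0.2879 mol·L⁻¹.
Y_P = C_P/C_{A0} = 0.2879/2.26 = 0.127.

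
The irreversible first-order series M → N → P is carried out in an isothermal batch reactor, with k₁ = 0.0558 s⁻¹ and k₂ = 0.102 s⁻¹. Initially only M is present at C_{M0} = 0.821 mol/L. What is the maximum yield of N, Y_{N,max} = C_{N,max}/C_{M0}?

For a first-order series the maximum intermediate yield is C_{N,max}/C_{M0} = (k₁/k₂)^[k₂/(k₂−k₁)].
= (0.0558/0.102)^(0.102/(0.102−0.0558)) = (0.5471)^(2.208) = 0.2640.

0.264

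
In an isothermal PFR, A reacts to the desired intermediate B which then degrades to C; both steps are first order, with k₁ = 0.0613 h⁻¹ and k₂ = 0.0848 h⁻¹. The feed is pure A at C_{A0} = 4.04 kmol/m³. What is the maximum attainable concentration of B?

Evaluating C_B at τ_opt = ln(k₂/k₁)/(k₂−k₁) gives C_{B,max}/C_{A0} = (k₁/k₂)^[k₂/(k₂−k₁)].
= (0.0613/0.0848)^(0.0848/(0.0848−0.0613)) = (0.7229)^(3.609) = 0.3101.
C_{B,max} = 0.3101×4.04 = 1.25 kmol/m³.

1.25 kmol/m³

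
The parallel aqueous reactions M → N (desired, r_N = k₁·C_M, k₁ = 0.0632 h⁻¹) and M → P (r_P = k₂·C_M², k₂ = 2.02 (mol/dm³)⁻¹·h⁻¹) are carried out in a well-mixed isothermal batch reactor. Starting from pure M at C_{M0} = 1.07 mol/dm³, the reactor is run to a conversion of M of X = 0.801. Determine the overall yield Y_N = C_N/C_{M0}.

0.0440

C_M = C_{M0}(1−X) = 0.2129 mol/dm³.
Along a PFR/batch, dC_N/dC_M = −r_N/(r_N+r_P) = −k₁/(k₁+k₂·C_M).
Integrating from C_{M0} to C_M: C_N = (0.0632/2.02)·ln[(0.0632+2.02·1.07)/(0.0632+2.02·0.213)] = 0.03129·ln(2.225/0.4933) = 0.04712 mol/dm³.
Y_N = C_N/C_{M0} = 0.04712/1.07 = 0.0440.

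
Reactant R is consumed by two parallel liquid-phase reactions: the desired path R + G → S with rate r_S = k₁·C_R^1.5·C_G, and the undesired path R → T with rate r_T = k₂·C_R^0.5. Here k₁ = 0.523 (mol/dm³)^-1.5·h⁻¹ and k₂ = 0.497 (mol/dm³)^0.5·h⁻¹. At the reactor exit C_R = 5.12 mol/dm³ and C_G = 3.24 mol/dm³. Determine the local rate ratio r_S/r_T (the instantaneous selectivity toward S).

S_{S/T} = r_S/r_T = (k₁·C_R^1.5·C_G)/(k₂·C_R^0.5) = (k₁/k₂)·C_R·C_G.
= (0.523×5.120^1.5×3.240) / (0.497×5.120^0.5) = 19.63/1.125 = 17.5.

17.5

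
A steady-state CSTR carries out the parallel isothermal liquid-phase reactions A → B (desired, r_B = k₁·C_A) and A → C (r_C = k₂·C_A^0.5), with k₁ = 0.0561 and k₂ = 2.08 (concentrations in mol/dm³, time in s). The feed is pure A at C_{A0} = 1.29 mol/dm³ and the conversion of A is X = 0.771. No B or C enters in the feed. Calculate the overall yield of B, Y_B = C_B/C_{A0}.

Exit C_A = C_{A0}(1−X) = 1.29×0.229 = 0.2954 mol/dm³.
A CSTR operates uniformly at the exit composition, giving r_B = 0.01657 and r_C = 1.131 (each k·C_A^n at C_A = 0.2954).
Fraction of consumed A going to B: r_B/(r_B+r_C) = 0.01445.
C_B = 0.01445·C_{A0}·X = 0.01445×1.29×0.771 = 0.0144 mol/dm³; Y_B = C_B/C_{A0} = 0.0111.

0.0111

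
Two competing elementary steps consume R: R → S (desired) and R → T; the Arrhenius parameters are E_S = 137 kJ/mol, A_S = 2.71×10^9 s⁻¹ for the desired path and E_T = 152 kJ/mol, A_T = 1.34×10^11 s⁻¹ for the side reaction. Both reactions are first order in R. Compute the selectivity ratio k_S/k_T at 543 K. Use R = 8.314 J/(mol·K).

0.561

With equal orders, S_{S/T} = k_S/k_T = (A_S/A_T)·exp[(E_T−E_S)/(RT)].
(E_T−E_S)/(RT) = (152−137)×10³/(8.314×543) = 15000/4515 = 3.323.
k_S/k_T = (2.71×10^9/1.34×10^11)·exp(3.323) = 0.02022 × 27.73 = 0.561.
Since E_S < E_T, lowering the temperature improves selectivity toward S.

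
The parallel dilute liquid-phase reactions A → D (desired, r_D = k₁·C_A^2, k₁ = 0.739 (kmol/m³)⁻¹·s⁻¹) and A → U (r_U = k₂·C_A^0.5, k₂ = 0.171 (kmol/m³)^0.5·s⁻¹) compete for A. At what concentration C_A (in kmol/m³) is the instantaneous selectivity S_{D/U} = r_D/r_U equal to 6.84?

S_{D/U} = (k₁/k₂)·C_A^1.5 ⇒ C_A = (S·k₂/k₁)^(1/1.5).
= (6.84×0.171/0.739)^(0.6667) = (1.583)^(0.6667) = 1.36 kmol/m³.

1.36 kmol/m³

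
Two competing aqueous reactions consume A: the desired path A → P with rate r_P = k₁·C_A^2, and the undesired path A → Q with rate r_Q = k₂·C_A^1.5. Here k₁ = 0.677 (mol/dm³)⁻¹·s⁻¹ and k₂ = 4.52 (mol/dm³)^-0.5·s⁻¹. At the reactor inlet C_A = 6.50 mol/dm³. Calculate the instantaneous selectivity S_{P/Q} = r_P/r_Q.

0.382

S_{P/Q} = r_P/r_Q = (k₁·C_A^2)/(k₂·C_A^1.5) = (k₁/k₂)·C_A^0.5.
= (0.677×6.500^2) / (4.52×6.500^1.5) = 28.60/74.90 = 0.382.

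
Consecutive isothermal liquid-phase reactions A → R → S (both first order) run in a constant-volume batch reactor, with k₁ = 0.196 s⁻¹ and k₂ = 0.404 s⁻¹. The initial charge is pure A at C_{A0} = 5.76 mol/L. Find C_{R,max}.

Evaluating C_R at t_opt = ln(k₂/k₁)/(k₂−k₁) gives C_{R,max}/C_{A0} = (k₁/k₂)^[k₂/(k₂−k₁)].
= (0.196/0.404)^(0.404/(0.404−0.196)) = (0.4851)^(1.942) = 0.2454.
C_{R,max} = 0.2454×5.76 = 1.41 mol/L.

1.41 mol/L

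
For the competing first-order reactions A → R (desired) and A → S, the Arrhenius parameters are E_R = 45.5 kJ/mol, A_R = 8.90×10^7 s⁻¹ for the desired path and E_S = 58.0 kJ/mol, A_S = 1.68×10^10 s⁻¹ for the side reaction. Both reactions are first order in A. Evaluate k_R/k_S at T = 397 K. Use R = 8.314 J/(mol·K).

0.234

With equal orders, S_{R/S} = k_R/k_S = (A_R/A_S)·exp[(E_S−E_R)/(RT)].
(E_S−E_R)/(RT) = (58.0−45.5)×10³/(8.314×397) = 12500/3301 = 3.787.
k_R/k_S = (8.90×10^7/1.68×10^10)·exp(3.787) = 0.005298 × 44.13 = 0.234.
Since E_R < E_S, lowering the temperature improves selectivity toward R.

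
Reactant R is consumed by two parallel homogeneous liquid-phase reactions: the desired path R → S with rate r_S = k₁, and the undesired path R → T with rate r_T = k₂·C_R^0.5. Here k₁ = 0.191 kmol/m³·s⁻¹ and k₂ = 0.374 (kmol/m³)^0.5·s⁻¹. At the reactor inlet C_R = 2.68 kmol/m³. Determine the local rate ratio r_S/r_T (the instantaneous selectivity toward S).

0.312

S_{S/T} = r_S/r_T = (k₁)/(k₂·C_R^0.5) = (k₁/k₂)·C_R^-0.5.
= (0.191) / (0.374×2.680^0.5) = 0.1910/0.6123 = 0.312.
The undesired path is higher order in R, so low C_R (CSTR or dilute feed) favours S.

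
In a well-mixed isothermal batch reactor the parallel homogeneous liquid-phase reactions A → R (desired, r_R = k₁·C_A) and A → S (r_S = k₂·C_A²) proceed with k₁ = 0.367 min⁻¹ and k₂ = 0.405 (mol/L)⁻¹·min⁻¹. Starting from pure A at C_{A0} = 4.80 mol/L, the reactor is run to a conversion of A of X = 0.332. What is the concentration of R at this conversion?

C_A = C_{A0}(1−X) = 3.206 mol/L.
Along a PFR/batch, dC_R/dC_A = −r_R/(r_R+r_S) = −k₁/(k₁+k₂·C_A).
Integrating from C_{A0} to C_A: C_R = (0.367/0.405)·ln[(0.367+0.405·4.80)/(0.367+0.405·3.21)] = 0.9062·ln(2.311/1.666) = 0.2968 mol/L.

0.297 mol/L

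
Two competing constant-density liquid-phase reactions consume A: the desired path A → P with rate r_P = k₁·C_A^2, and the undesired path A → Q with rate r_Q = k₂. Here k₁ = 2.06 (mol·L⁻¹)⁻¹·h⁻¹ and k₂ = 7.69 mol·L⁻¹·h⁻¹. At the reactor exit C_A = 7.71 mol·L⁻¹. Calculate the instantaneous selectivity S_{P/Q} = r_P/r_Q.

S_{P/Q} = r_P/r_Q = (k₁·C_A^2)/(k₂) = (k₁/k₂)·C_A^2.
= (2.06×7.710^2) / (7.69) = 122.5/7.690 = 15.9.
Since the desired path is higher order in A, keeping C_A high (PFR or concentrated feed) favours P.

15.9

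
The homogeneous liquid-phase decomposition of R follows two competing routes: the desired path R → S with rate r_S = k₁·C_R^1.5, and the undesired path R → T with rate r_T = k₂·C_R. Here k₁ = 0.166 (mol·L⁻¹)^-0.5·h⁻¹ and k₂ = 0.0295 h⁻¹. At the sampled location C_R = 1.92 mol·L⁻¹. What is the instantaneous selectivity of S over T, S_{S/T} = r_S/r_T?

7.80

S_{S/T} = r_S/r_T = (k₁·C_R^1.5)/(k₂·C_R) = (k₁/k₂)·C_R^0.5.
= (0.166×1.920^1.5) / (0.0295×1.920) = 0.4416/0.05664 = 7.80.
Since the desired path is higher order in R, keeping C_R high (PFR or concentrated feed) favours S.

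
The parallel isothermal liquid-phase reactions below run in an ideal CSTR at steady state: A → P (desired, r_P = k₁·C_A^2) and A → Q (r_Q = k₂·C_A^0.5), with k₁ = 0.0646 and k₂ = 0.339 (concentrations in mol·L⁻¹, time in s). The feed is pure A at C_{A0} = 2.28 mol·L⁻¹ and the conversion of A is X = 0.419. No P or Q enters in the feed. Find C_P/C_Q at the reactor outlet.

Exit C_A = C_{A0}(1−X) = 2.28×0.581 = 1.325 mol·L⁻¹.
In a CSTR the entire volume is at exit conditions, so r_P = 0.0646×1.325^2 = 0.1134 and r_Q = 0.339×1.325^0.5 = 0.3902.
Overall selectivity = C_P/C_Q = r_Pτ/(r_Qτ) = r_P/r_Q = 0.291.

0.291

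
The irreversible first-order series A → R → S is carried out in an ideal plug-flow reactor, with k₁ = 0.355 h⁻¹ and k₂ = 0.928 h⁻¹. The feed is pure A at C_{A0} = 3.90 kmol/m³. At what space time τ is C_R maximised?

1.68 h

For first-order series the maximum of C_R occurs at τ_opt = ln(k₂/k₁)/(k₂−k₁).
= ln(0.928/0.355)/(0.928−0.355) = ln(2.614)/0.5730 = 0.9609/0.5730 = 1.68 h.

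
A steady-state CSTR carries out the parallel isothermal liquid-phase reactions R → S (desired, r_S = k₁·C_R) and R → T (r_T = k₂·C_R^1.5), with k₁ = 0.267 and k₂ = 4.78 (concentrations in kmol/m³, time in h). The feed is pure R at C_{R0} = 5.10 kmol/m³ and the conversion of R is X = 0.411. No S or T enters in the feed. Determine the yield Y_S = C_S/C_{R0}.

Exit C_R = C_{R0}(1−X) = 5.10×0.589 = 3.004 kmol/m³.
Rates in a CSTR are evaluated at the outlet concentration: r_S = 0.267×3.004 = 0.8020, r_T = 4.78×3.004^1.5 = 24.89.
Fraction of consumed R going to S: r_S/(r_S+r_T) = 0.03122.
C_S = 0.03122·C_{R0}·X = 0.03122×5.10×0.411 = 0.0654 kmol/m³; Y_S = C_S/C_{R0} = 0.0128.

0.0128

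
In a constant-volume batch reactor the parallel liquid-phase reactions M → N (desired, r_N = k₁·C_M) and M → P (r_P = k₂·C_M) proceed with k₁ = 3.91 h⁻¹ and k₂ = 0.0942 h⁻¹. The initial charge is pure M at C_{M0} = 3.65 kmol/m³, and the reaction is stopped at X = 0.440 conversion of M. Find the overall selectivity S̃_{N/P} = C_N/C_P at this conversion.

41.5

C_M = C_{M0}(1−X) = 2.044 kmol/m³.
Both paths are first order in M, so the instantaneous fraction to N is constant: dC_N/d(−C_M) = k₁/(k₁+k₂) = 0.9765.
C_N = 0.9765·(C_{M0}−C_M) = 0.9765×1.606 = 1.57 kmol/m³.
C_P = (C_{M0}−C_M)−C_N = 0.03778 kmol/m³; S̃_{N/P} = 1.568/0.03778 = 41.5.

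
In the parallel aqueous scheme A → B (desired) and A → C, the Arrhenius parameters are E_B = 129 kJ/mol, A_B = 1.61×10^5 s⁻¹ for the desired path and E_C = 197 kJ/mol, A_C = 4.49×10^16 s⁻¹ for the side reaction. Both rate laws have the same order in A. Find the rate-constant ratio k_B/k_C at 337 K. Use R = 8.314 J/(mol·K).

With equal orders, S_{B/C} = k_B/k_C = (A_B/A_C)·exp[(E_C−E_B)/(RT)].
(E_C−E_B)/(RT) = (197−129)×10³/(8.314×337) = 68000/2802 = 24.27.
k_B/k_C = (1.61×10^5/4.49×10^16)·exp(24.27) = 3.586×10^-12 × 3.470×10^10 = 0.124.
Since E_B < E_C, lowering the temperature improves selectivity toward B.

0.124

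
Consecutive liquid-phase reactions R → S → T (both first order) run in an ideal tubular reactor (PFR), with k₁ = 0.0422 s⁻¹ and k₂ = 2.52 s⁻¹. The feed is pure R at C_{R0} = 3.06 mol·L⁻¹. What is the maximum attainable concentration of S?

At the optimum, C_{S,max}/C_{R0} = (k₁/k₂)^[k₂/(k₂−k₁)].
= (0.0422/2.52)^(2.52/(2.52−0.0422)) = (0.01675)^(1.017) = 0.01562.
C_{S,max} = 0.01562×3.06 = 0.0478 mol·L⁻¹.

0.0478 mol·L⁻¹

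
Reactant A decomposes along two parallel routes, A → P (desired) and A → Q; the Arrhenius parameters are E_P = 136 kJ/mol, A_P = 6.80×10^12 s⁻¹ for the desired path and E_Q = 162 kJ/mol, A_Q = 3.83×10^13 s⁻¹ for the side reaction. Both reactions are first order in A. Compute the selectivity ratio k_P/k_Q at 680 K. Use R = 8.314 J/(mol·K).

17.6

With equal orders, S_{P/Q} = k_P/k_Q = (A_P/A_Q)·exp[(E_Q−E_P)/(RT)].
(E_Q−E_P)/(RT) = (162−136)×10³/(8.314×680) = 26000/5654 = 4.599.
k_P/k_Q = (6.80×10^12/3.83×10^13)·exp(4.599) = 0.1775 × 99.38 = 17.6.
Since E_P < E_Q, lowering the temperature improves selectivity toward P.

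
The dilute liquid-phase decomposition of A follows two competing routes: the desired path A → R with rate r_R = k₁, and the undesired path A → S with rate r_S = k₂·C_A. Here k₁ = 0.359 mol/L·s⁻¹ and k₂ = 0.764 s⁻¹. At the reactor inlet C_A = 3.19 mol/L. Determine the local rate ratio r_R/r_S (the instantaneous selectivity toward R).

0.147

S_{R/S} = r_R/r_S = (k₁)/(k₂·C_A) = (k₁/k₂)·C_A⁻¹.
= (0.359) / (0.764×3.190) = 0.3590/2.437 = 0.147.
The undesired path is higher order in A, so low C_A (CSTR or dilute feed) favours R.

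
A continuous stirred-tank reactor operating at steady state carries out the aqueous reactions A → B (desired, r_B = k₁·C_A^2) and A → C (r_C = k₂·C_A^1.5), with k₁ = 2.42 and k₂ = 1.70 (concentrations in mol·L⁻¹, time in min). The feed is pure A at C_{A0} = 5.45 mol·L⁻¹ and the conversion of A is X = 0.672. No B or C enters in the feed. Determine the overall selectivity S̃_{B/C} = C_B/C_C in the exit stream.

Exit C_A = C_{A0}(1−X) = 5.45×0.328 = 1.788 mol·L⁻¹.
Rates in a CSTR are evaluated at the outlet concentration: r_B = 2.42×1.788^2 = 7.733, r_C = 1.70×1.788^1.5 = 4.063.
Overall selectivity = C_B/C_C = r_Bτ/(r_Cτ) = r_B/r_C = 1.90.

1.90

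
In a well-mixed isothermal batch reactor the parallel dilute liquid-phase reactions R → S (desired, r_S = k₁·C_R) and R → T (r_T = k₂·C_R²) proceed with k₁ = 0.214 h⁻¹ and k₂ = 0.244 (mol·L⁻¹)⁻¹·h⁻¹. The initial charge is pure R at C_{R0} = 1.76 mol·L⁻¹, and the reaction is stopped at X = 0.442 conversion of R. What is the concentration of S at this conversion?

C_R = C_{R0}(1−X) = 0.9821 mol·L⁻¹.
Along a PFR/batch, dC_S/dC_R = −r_S/(r_S+r_T) = −k₁/(k₁+k₂·C_R).
Integrating from C_{R0} to C_R: C_S = (0.214/0.244)·ln[(0.214+0.244·1.76)/(0.214+0.244·0.982)] = 0.8770·ln(0.6434/0.4536) = 0.3066 mol·L⁻¹.

0.307 mol·L⁻¹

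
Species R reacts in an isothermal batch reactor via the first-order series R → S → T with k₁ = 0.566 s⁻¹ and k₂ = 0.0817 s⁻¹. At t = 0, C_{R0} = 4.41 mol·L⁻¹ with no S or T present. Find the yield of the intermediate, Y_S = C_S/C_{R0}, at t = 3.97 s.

0.721

For first-order series with pure R initially, C_S(t) = k₁C_{R0}/(k₂−k₁)·(e^(−k₁t) − e^(−k₂t)).
e^(−k₁t) = e^(−0.566×3.97) = e^(−2.247) = 0.1057; e^(−k₂t) = e^(−0.3243) = 0.7230.
C_S = 0.566×4.41/(0.0817−0.566) × (0.1057−0.7230) = (-5.154)×(-0.6173) = 3.181 mol·L⁻¹.
Y_S = C_S/C_{R0} = 3.181/4.41 = 0.721.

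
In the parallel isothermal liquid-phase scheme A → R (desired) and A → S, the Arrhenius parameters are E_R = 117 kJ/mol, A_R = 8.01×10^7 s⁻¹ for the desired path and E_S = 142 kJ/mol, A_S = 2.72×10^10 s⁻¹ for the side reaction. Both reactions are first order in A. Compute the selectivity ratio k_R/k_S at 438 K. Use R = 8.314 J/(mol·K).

With equal orders, S_{R/S} = k_R/k_S = (A_R/A_S)·exp[(E_S−E_R)/(RT)].
(E_S−E_R)/(RT) = (142−117)×10³/(8.314×438) = 25000/3642 = 6.865.
k_R/k_S = (8.01×10^7/2.72×10^10)·exp(6.865) = 0.002945 × 958.4 = 2.82.

2.82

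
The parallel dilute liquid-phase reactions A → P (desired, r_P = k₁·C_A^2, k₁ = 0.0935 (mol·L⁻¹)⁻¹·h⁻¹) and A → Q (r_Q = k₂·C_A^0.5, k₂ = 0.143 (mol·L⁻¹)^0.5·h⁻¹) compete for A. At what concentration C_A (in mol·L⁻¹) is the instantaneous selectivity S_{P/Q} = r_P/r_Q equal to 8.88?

S_{P/Q} = (k₁/k₂)·C_A^1.5 ⇒ C_A = (S·k₂/k₁)^(1/1.5).
= (8.88×0.143/0.0935)^(0.6667) = (13.58)^(0.6667) = 5.69 mol·L⁻¹.

5.69 mol·L⁻¹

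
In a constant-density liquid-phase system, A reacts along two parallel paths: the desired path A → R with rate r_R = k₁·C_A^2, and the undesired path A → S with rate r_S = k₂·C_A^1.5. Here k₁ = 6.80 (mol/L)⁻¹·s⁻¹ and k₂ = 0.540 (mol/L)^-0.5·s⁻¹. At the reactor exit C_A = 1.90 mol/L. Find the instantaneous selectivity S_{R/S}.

S_{R/S} = r_R/r_S = (k₁·C_A^2)/(k₂·C_A^1.5) = (k₁/k₂)·C_A^0.5.
= (6.80×1.900^2) / (0.540×1.900^1.5) = 24.55/1.414 = 17.4.
Since the desired path is higher order in A, keeping C_A high (PFR or concentrated feed) favours R.

17.4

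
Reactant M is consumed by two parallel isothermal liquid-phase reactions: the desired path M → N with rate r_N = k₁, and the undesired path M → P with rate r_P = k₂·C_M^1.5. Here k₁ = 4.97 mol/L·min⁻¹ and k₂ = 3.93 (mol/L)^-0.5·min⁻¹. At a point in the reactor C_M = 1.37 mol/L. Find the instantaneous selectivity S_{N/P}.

S_{N/P} = r_N/r_P = (k₁)/(k₂·C_M^1.5) = (k₁/k₂)·C_M^-1.5.
= (4.97) / (3.93×1.370^1.5) = 4.970/6.302 = 0.789.
The undesired path is higher order in M, so low C_M (CSTR or dilute feed) favours N.

0.789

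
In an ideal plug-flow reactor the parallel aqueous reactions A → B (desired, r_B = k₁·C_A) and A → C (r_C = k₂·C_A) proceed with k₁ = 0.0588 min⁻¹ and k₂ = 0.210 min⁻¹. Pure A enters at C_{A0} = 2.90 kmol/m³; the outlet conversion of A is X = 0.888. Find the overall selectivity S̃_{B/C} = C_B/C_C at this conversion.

0.280

C_A = C_{A0}(1−X) = 0.3248 kmol/m³.
Both paths are first order in A, so the instantaneous fraction to B is constant: dC_B/d(−C_A) = k₁/(k₁+k₂) = 0.2188.
C_B = 0.2188·(C_{A0}−C_A) = 0.2188×2.575 = 0.563 kmol/m³.
C_C = (C_{A0}−C_A)−C_B = 2.012 kmol/m³; S̃_{B/C} = 0.5633/2.012 = 0.280.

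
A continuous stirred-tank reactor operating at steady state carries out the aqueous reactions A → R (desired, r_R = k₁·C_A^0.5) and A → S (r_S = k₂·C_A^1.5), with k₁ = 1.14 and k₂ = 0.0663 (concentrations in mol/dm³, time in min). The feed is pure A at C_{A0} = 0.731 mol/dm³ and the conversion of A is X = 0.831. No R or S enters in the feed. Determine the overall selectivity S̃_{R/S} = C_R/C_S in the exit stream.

Exit C_A = C_{A0}(1−X) = 0.731×0.169 = 0.1235 mol/dm³.
In a CSTR the entire volume is at exit conditions, so r_R = 1.14×0.1235^0.5 = 0.4007 and r_S = 0.0663×0.1235^1.5 = 0.002879.
Overall selectivity = C_R/C_S = r_Rτ/(r_Sτ) = r_R/r_S = 139.

139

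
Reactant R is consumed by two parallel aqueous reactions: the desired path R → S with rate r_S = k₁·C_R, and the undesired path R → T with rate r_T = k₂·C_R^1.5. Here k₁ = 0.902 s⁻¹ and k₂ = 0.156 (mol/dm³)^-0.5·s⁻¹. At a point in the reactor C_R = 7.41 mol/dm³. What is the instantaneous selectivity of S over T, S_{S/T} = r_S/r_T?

S_{S/T} = r_S/r_T = (k₁·C_R)/(k₂·C_R^1.5) = (k₁/k₂)·C_R^-0.5.
= (0.902×7.410) / (0.156×7.410^1.5) = 6.684/3.147 = 2.12.

2.12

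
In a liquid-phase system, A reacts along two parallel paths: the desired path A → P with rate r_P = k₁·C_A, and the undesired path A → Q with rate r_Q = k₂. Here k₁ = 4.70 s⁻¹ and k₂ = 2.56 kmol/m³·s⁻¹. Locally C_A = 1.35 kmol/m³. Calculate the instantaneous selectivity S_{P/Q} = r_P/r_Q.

S_{P/Q} = r_P/r_Q = (k₁·C_A)/(k₂) = (k₁/k₂)·C_A.
= (4.70×1.350) / (2.56) = 6.345/2.560 = 2.48.
Since the desired path is higher order in A, keeping C_A high (PFR or concentrated feed) favours P.

2.48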